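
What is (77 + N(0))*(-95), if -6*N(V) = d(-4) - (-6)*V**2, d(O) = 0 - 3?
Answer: -14725/2 ≈ -7362.5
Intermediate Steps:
d(O) = -3
N(V) = 1/2 - V**2 (N(V) = -(-3 - (-6)*V**2)/6 = -(-3 + 6*V**2)/6 = 1/2 - V**2)
(77 + N(0))*(-95) = (77 + (1/2 - 1*0**2))*(-95) = (77 + (1/2 - 1*0))*(-95) = (77 + (1/2 + 0))*(-95) = (77 + 1/2)*(-95) = (155/2)*(-95) = -14725/2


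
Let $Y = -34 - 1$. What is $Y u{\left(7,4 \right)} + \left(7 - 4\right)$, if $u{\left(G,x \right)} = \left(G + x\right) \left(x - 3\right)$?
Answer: $-382$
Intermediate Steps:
$u{\left(G,x \right)} = \left(-3 + x\right) \left(G + x\right)$ ($u{\left(G,x \right)} = \left(G + x\right) \left(-3 + x\right) = \left(-3 + x\right) \left(G + x\right)$)
$Y = -35$ ($Y = -34 - 1 = -35$)
$Y u{\left(7,4 \right)} + \left(7 - 4\right) = - 35 \left(4^{2} - 21 - 12 + 7 \cdot 4\right) + \left(7 - 4\right) = - 35 \left(16 - 21 - 12 + 28\right) + \left(7 - 4\right) = \left(-35\right) 11 + 3 = -385 + 3 = -382$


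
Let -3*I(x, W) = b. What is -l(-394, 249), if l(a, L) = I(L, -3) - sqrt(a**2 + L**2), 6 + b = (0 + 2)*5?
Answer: 4/3 + sqrt(217237) ≈ 467.42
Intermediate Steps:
b = 4 (b = -6 + (0 + 2)*5 = -6 + 2*5 = -6 + 10 = 4)
I(x, W) = -4/3 (I(x, W) = -1/3*4 = -4/3)
l(a, L) = -4/3 - sqrt(L**2 + a**2) (l(a, L) = -4/3 - sqrt(a**2 + L**2) = -4/3 - sqrt(L**2 + a**2))
-l(-394, 249) = -(-4/3 - sqrt(249**2 + (-394)**2)) = -(-4/3 - sqrt(62001 + 155236)) = -(-4/3 - sqrt(217237)) = 4/3 + sqrt(217237)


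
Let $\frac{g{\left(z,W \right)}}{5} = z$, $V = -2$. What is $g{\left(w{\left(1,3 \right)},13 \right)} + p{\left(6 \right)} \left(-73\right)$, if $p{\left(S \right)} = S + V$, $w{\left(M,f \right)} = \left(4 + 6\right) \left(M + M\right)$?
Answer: $-192$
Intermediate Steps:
$w{\left(M,f \right)} = 20 M$ ($w{\left(M,f \right)} = 10 \cdot 2 M = 20 M$)
$p{\left(S \right)} = -2 + S$ ($p{\left(S \right)} = S - 2 = -2 + S$)
$g{\left(z,W \right)} = 5 z$
$g{\left(w{\left(1,3 \right)},13 \right)} + p{\left(6 \right)} \left(-73\right) = 5 \cdot 20 \cdot 1 + \left(-2 + 6\right) \left(-73\right) = 5 \cdot 20 + 4 \left(-73\right) = 100 - 292 = -192$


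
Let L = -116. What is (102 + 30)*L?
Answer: -15312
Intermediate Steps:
(102 + 30)*L = (102 + 30)*(-116) = 132*(-116) = -15312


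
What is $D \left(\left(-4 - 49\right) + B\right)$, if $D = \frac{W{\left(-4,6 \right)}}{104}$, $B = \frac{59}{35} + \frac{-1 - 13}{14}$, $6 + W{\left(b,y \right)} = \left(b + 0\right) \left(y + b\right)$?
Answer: $\frac{1831}{260} \approx 7.0423$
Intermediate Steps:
$W{\left(b,y \right)} = -6 + b \left(b + y\right)$ ($W{\left(b,y \right)} = -6 + \left(b + 0\right) \left(y + b\right) = -6 + b \left(b + y\right)$)
$B = \frac{24}{35}$ ($B = 59 \cdot \frac{1}{35} - 1 = \frac{59}{35} - 1 = \frac{24}{35} \approx 0.68571$)
$D = - \frac{7}{52}$ ($D = \frac{-6 + \left(-4\right)^{2} - 24}{104} = \left(-6 + 16 - 24\right) \frac{1}{104} = \left(-14\right) \frac{1}{104} = - \frac{7}{52} \approx -0.13462$)
$D \left(\left(-4 - 49\right) + B\right) = - \frac{7 \left(\left(-4 - 49\right) + \frac{24}{35}\right)}{52} = - \frac{7 \left(-53 + \frac{24}{35}\right)}{52} = \left(- \frac{7}{52}\right) \left(- \frac{1831}{35}\right) = \frac{1831}{260}$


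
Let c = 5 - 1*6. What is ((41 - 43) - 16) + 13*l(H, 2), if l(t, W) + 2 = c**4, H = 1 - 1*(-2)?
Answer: -31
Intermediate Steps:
c = -1 (c = 5 - 6 = -1)
H = 3 (H = 1 + 2 = 3)
l(t, W) = -1 (l(t, W) = -2 + (-1)**4 = -2 + 1 = -1)
((41 - 43) - 16) + 13*l(H, 2) = ((41 - 43) - 16) + 13*(-1) = (-2 - 16) - 13 = -18 - 13 = -31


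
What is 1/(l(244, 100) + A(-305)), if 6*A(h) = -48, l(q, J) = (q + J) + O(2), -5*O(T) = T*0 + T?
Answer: 5/1678 ≈ 0.0029797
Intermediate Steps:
O(T) = -T/5 (O(T) = -(T*0 + T)/5 = -(0 + T)/5 = -T/5)
l(q, J) = -⅖ + J + q (l(q, J) = (q + J) - ⅕*2 = (J + q) - ⅖ = -⅖ + J + q)
A(h) = -8 (A(h) = (⅙)*(-48) = -8)
1/(l(244, 100) + A(-305)) = 1/((-⅖ + 100 + 244) - 8) = 1/(1718/5 - 8) = 1/(1678/5) = 5/1678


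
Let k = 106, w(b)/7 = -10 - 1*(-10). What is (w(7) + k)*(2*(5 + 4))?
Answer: 1908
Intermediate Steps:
w(b) = 0 (w(b) = 7*(-10 - 1*(-10)) = 7*(-10 + 10) = 7*0 = 0)
(w(7) + k)*(2*(5 + 4)) = (0 + 106)*(2*(5 + 4)) = 106*(2*9) = 106*18 = 1908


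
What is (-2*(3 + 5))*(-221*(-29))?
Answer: -102544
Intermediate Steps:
(-2*(3 + 5))*(-221*(-29)) = -2*8*6409 = -16*6409 = -102544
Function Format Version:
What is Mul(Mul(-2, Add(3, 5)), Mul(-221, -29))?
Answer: -102544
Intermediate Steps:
Mul(Mul(-2, Add(3, 5)), Mul(-221, -29)) = Mul(Mul(-2, 8), 6409) = Mul(-16, 6409) = -102544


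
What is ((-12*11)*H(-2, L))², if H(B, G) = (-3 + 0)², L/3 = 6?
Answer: 1411344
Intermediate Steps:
L = 18 (L = 3*6 = 18)
H(B, G) = 9 (H(B, G) = (-3)² = 9)
((-12*11)*H(-2, L))² = (-12*11*9)² = (-132*9)² = (-1188)² = 1411344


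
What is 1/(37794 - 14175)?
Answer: 1/23619 ≈ 4.2339e-5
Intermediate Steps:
1/(37794 - 14175) = 1/23619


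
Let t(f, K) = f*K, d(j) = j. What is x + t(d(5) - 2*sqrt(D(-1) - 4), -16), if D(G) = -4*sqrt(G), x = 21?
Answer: -59 + 64*sqrt(-1 - I) ≈ -29.874 - 70.316*I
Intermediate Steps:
t(f, K) = K*f
x + t(d(5) - 2*sqrt(D(-1) - 4), -16) = 21 - 16*(5 - 2*sqrt(-4*I - 4)) = 21 - 16*(5 - 2*sqrt(-4 - 4*I)) = 21 + (-80 + 32*sqrt(-4 - 4*I)) = -59 + 32*sqrt(-4 - 4*I)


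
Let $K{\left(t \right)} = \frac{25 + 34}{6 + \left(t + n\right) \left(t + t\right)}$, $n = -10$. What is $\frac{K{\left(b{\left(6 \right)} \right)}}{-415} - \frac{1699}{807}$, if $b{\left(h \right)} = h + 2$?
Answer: $- \frac{18284597}{8707530} \approx -2.0999$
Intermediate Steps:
$b{\left(h \right)} = 2 + h$
$K{\left(t \right)} = \frac{59}{6 + 2 t \left(-10 + t\right)}$ ($K{\left(t \right)} = \frac{25 + 34}{6 + \left(t - 10\right) \left(t + t\right)} = \frac{59}{6 + \left(-10 + t\right) 2 t} = \frac{59}{6 + 2 t \left(-10 + t\right)}$)
$\frac{K{\left(b{\left(6 \right)} \right)}}{-415} - \frac{1699}{807} = \frac{\frac{59}{2} \frac{1}{3 + \left(2 + 6\right)^{2} - 10 \left(2 + 6\right)}}{-415} - \frac{1699}{807} = \frac{59}{2 \left(3 + 8^{2} - 80\right)} \left(- \frac{1}{415}\right) - \frac{1699}{807} = \frac{59}{2 \left(3 + 64 - 80\right)} \left(- \frac{1}{415}\right) - \frac{1699}{807} = \frac{59}{2 \left(-13\right)} \left(- \frac{1}{415}\right) - \frac{1699}{807} = \frac{59}{2} \left(- \frac{1}{13}\right) \left(- \frac{1}{415}\right) - \frac{1699}{807} = \left(- \frac{59}{26}\right) \left(- \frac{1}{415}\right) - \frac{1699}{807} = \frac{59}{10790} - \frac{1699}{807} = - \frac{18284597}{8707530}$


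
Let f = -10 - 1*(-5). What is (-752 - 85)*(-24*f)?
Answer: -100440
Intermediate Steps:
f = -5 (f = -10 + 5 = -5)
(-752 - 85)*(-24*f) = (-752 - 85)*(-24*(-5)) = -837*120 = -100440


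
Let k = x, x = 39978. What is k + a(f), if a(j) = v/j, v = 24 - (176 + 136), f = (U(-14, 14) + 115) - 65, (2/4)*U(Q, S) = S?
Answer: 519666/13 ≈ 39974.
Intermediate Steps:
U(Q, S) = 2*S
f = 78 (f = (2*14 + 115) - 65 = (28 + 115) - 65 = 143 - 65 = 78)
v = -288 (v = 24 - 1*312 = 24 - 312 = -288)
k = 39978
a(j) = -288/j
k + a(f) = 39978 - 288/78 = 39978 - 288*1/78 = 39978 - 48/13 = 519666/13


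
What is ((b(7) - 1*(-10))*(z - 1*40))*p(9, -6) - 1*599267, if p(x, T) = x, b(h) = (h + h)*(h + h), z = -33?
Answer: -734609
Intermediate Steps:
b(h) = 4*h² (b(h) = (2*h)*(2*h) = 4*h²)
((b(7) - 1*(-10))*(z - 1*40))*p(9, -6) - 1*599267 = ((4*7² - 1*(-10))*(-33 - 1*40))*9 - 1*599267 = ((4*49 + 10)*(-33 - 40))*9 - 599267 = ((196 + 10)*(-73))*9 - 599267 = (206*(-73))*9 - 599267 = -15038*9 - 599267 = -135342 - 599267 = -734609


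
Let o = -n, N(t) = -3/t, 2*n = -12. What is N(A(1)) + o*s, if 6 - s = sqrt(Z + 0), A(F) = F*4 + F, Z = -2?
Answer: 177/5 - 6*I*sqrt(2) ≈ 35.4 - 8.4853*I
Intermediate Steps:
n = -6 (n = (1/2)*(-12) = -6)
A(F) = 5*F (A(F) = 4*F + F = 5*F)
s = 6 - I*sqrt(2) (s = 6 - sqrt(-2 + 0) = 6 - sqrt(-2) = 6 - I*sqrt(2) ≈ 6.0 - 1.4142*I)
o = 6 (o = -1*(-6) = 6)
N(A(1)) + o*s = -3/(5*1) + 6*(6 - I*sqrt(2)) = -3/5 + (36 - 6*I*sqrt(2)) = 177/5 - 6*I*sqrt(2)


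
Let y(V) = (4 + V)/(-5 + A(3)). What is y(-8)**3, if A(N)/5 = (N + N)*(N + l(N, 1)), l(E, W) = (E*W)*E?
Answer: -64/44738875 ≈ -1.4305e-6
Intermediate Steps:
l(E, W) = W*E**2
A(N) = 10*N*(N + N**2) (A(N) = 5*((N + N)*(N + 1*N**2)) = 5*((2*N)*(N + N**2)) = 5*(2*N*(N + N**2)) = 10*N*(N + N**2))
y(V) = 4/355 + V/355 (y(V) = (4 + V)/(-5 + 10*3**2*(1 + 3)) = (4 + V)/(-5 + 10*9*4) = (4 + V)/(-5 + 360) = (4 + V)/355 = (4 + V)*(1/355) = 4/355 + V/355)
y(-8)**3 = (4/355 + (1/355)*(-8))**3 = (4/355 - 8/355)**3 = (-4/355)**3 = -64/44738875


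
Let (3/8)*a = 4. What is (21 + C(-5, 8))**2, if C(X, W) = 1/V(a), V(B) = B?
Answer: 455625/1024 ≈ 444.95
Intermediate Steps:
a = 32/3 (a = (8/3)*4 = 32/3 ≈ 10.667)
C(X, W) = 3/32 (C(X, W) = 1/(32/3) = 3/32)
(21 + C(-5, 8))**2 = (21 + 3/32)**2 = (675/32)**2 = 455625/1024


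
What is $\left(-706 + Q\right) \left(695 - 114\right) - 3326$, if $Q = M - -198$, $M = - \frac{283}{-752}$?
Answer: $- \frac{224288025}{752} \approx -2.9826 \cdot 10^{5}$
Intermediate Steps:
$M = \frac{283}{752}$ ($M = \left(-283\right) \left(- \frac{1}{752}\right) = \frac{283}{752} \approx 0.37633$)
$Q = \frac{149179}{752}$ ($Q = \frac{283}{752} - -198 = \frac{283}{752} + 198 = \frac{149179}{752} \approx 198.38$)
$\left(-706 + Q\right) \left(695 - 114\right) - 3326 = \left(-706 + \frac{149179}{752}\right) \left(695 - 114\right) - 3326 = \left(- \frac{381733}{752}\right) 581 - 3326 = - \frac{221786873}{752} - 3326 = - \frac{224288025}{752}$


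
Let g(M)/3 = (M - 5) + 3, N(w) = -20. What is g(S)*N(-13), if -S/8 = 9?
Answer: 4440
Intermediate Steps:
S = -72 (S = -8*9 = -72)
g(M) = -6 + 3*M (g(M) = 3*((M - 5) + 3) = 3*((-5 + M) + 3) = 3*(-2 + M) = -6 + 3*M)
g(S)*N(-13) = (-6 + 3*(-72))*(-20) = (-6 - 216)*(-20) = -222*(-20) = 4440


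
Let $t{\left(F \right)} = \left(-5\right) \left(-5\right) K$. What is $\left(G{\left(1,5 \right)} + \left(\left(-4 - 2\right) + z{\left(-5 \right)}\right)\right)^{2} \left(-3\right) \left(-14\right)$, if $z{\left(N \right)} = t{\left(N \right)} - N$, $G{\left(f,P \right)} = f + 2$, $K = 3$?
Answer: $249018$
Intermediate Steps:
$t{\left(F \right)} = 75$ ($t{\left(F \right)} = \left(-5\right) \left(-5\right) 3 = 25 \cdot 3 = 75$)
$G{\left(f,P \right)} = 2 + f$
$z{\left(N \right)} = 75 - N$
$\left(G{\left(1,5 \right)} + \left(\left(-4 - 2\right) + z{\left(-5 \right)}\right)\right)^{2} \left(-3\right) \left(-14\right) = \left(\left(2 + 1\right) + \left(\left(-4 - 2\right) + \left(75 - -5\right)\right)\right)^{2} \left(-3\right) \left(-14\right) = \left(3 + \left(-6 + \left(75 + 5\right)\right)\right)^{2} \left(-3\right) \left(-14\right) = \left(3 + \left(-6 + 80\right)\right)^{2} \left(-3\right) \left(-14\right) = \left(3 + 74\right)^{2} \left(-3\right) \left(-14\right) = 77^{2} \left(-3\right) \left(-14\right) = 5929 \left(-3\right) \left(-14\right) = \left(-17787\right) \left(-14\right) = 249018$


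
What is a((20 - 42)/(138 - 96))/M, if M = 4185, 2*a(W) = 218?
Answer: 109/4185 ≈ 0.026045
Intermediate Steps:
a(W) = 109 (a(W) = (½)*218 = 109)
a((20 - 42)/(138 - 96))/M = 109/4185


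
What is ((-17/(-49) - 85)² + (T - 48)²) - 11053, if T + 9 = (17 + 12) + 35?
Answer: -9214700/2401 ≈ -3837.9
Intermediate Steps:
T = 55 (T = -9 + ((17 + 12) + 35) = -9 + (29 + 35) = -9 + 64 = 55)
((-17/(-49) - 85)² + (T - 48)²) - 11053 = ((-17/(-49) - 85)² + (55 - 48)²) - 11053 = ((-17*(-1/49) - 85)² + 7²) - 11053 = ((17/49 - 85)² + 49) - 11053 = ((-4148/49)² + 49) - 11053 = (17205904/2401 + 49) - 11053 = 17323553/2401 - 11053 = -9214700/2401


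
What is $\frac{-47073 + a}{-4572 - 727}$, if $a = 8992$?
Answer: $\frac{38081}{5299} \approx 7.1864$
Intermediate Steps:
$\frac{-47073 + a}{-4572 - 727} = \frac{-47073 + 8992}{-4572 - 727} = - \frac{38081}{-5299} = \left(-38081\right) \left(- \frac{1}{5299}\right) = \frac{38081}{5299}$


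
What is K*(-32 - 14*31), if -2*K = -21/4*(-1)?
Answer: 4893/4 ≈ 1223.3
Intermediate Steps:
K = -21/8 (K = -(-21/4)*(-1)/2 = -(-21*1/4)*(-1)/2 = -(-21)*(-1)/8 = -1/2*21/4 = -21/8 ≈ -2.6250)
K*(-32 - 14*31) = -21*(-32 - 14*31)/8 = -21*(-32 - 434)/8 = -21/8*(-466) = 4893/4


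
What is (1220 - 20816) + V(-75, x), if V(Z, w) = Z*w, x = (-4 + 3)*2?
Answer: -19446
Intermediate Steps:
x = -2 (x = -1*2 = -2)
(1220 - 20816) + V(-75, x) = (1220 - 20816) - 75*(-2) = -19596 + 150 = -19446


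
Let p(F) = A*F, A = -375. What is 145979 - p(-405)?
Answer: -5896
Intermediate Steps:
p(F) = -375*F
145979 - p(-405) = 145979 - (-375)*(-405) = 145979 - 1*151875 = 145979 - 151875 = -5896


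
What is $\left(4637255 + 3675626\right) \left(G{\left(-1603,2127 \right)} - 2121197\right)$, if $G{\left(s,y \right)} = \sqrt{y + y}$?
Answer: $-17633258238557 + 8312881 \sqrt{4254} \approx -1.7633 \cdot 10^{13}$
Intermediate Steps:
$G{\left(s,y \right)} = \sqrt{2} \sqrt{y}$ ($G{\left(s,y \right)} = \sqrt{2 y} = \sqrt{2} \sqrt{y}$)
$\left(4637255 + 3675626\right) \left(G{\left(-1603,2127 \right)} - 2121197\right) = \left(4637255 + 3675626\right) \left(\sqrt{2} \sqrt{2127} - 2121197\right) = 8312881 \left(\sqrt{4254} - 2121197\right) = 8312881 \left(-2121197 + \sqrt{4254}\right) = -17633258238557 + 8312881 \sqrt{4254}$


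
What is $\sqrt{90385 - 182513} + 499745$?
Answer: $499745 + 4 i \sqrt{5758} \approx 4.9975 \cdot 10^{5} + 303.53 i$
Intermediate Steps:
$\sqrt{90385 - 182513} + 499745 = \sqrt{-92128} + 499745 = 4 i \sqrt{5758} + 499745 = 499745 + 4 i \sqrt{5758}$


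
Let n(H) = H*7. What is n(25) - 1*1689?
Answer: -1514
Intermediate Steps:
n(H) = 7*H
n(25) - 1*1689 = 7*25 - 1*1689 = 175 - 1689 = -1514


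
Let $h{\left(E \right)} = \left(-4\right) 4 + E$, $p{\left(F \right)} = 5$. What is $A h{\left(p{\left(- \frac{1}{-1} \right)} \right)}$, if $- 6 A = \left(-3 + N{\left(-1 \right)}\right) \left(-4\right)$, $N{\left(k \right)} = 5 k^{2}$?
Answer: $- \frac{44}{3} \approx -14.667$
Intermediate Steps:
$h{\left(E \right)} = -16 + E$
$A = \frac{4}{3}$ ($A = - \frac{\left(-3 + 5 \left(-1\right)^{2}\right) \left(-4\right)}{6} = - \frac{\left(-3 + 5 \cdot 1\right) \left(-4\right)}{6} = - \frac{\left(-3 + 5\right) \left(-4\right)}{6} = - \frac{2 \left(-4\right)}{6} = \left(- \frac{1}{6}\right) \left(-8\right) = \frac{4}{3} \approx 1.3333$)
$A h{\left(p{\left(- \frac{1}{-1} \right)} \right)} = \frac{4 \left(-16 + 5\right)}{3} = \frac{4}{3} \left(-11\right) = - \frac{44}{3}$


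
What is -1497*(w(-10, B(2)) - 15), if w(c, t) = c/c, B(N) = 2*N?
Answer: 20958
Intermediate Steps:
w(c, t) = 1
-1497*(w(-10, B(2)) - 15) = -1497*(1 - 15) = -1497*(-14) = 20958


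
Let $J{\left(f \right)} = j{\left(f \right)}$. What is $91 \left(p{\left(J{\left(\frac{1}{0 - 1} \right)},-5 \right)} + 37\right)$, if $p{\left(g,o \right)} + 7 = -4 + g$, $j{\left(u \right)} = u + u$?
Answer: $2184$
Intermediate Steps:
$j{\left(u \right)} = 2 u$
$J{\left(f \right)} = 2 f$
$p{\left(g,o \right)} = -11 + g$ ($p{\left(g,o \right)} = -7 + \left(-4 + g\right) = -11 + g$)
$91 \left(p{\left(J{\left(\frac{1}{0 - 1} \right)},-5 \right)} + 37\right) = 91 \left(\left(-11 + \frac{2}{0 - 1}\right) + 37\right) = 91 \left(\left(-11 + \frac{2}{-1}\right) + 37\right) = 91 \left(\left(-11 + 2 \left(-1\right)\right) + 37\right) = 91 \left(\left(-11 - 2\right) + 37\right) = 91 \left(-13 + 37\right) = 91 \cdot 24 = 2184$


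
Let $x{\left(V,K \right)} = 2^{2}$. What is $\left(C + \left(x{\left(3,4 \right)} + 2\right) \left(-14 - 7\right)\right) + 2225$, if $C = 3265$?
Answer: $5364$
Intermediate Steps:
$x{\left(V,K \right)} = 4$
$\left(C + \left(x{\left(3,4 \right)} + 2\right) \left(-14 - 7\right)\right) + 2225 = \left(3265 + \left(4 + 2\right) \left(-14 - 7\right)\right) + 2225 = \left(3265 + 6 \left(-14 - 7\right)\right) + 2225 = \left(3265 + 6 \left(-21\right)\right) + 2225 = \left(3265 - 126\right) + 2225 = 3139 + 2225 = 5364$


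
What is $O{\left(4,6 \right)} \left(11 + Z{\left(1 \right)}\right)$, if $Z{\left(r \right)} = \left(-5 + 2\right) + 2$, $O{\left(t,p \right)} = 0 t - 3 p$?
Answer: $-180$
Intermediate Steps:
$O{\left(t,p \right)} = - 3 p$ ($O{\left(t,p \right)} = 0 - 3 p = - 3 p$)
$Z{\left(r \right)} = -1$ ($Z{\left(r \right)} = -3 + 2 = -1$)
$O{\left(4,6 \right)} \left(11 + Z{\left(1 \right)}\right) = \left(-3\right) 6 \left(11 - 1\right) = \left(-18\right) 10 = -180$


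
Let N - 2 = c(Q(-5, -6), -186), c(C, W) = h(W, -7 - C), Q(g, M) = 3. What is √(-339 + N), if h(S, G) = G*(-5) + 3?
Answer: 2*I*√71 ≈ 16.852*I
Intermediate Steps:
h(S, G) = 3 - 5*G (h(S, G) = -5*G + 3 = 3 - 5*G)
c(C, W) = 38 + 5*C (c(C, W) = 3 - 5*(-7 - C) = 3 + (35 + 5*C) = 38 + 5*C)
N = 55 (N = 2 + (38 + 5*3) = 2 + (38 + 15) = 2 + 53 = 55)
√(-339 + N) = √(-339 + 55) = √(-284) = 2*I*√71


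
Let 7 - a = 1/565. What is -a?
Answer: -3954/565 ≈ -6.9982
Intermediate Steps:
a = 3954/565 (a = 7 - 1/565 = 3954/565 ≈ 6.9982)
-a = -1*3954/565 = -3954/565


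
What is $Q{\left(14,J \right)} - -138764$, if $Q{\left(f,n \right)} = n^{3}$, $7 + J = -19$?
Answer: $121188$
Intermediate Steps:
$J = -26$ ($J = -7 - 19 = -26$)
$Q{\left(14,J \right)} - -138764 = \left(-26\right)^{3} - -138764 = -17576 + 138764 = 121188$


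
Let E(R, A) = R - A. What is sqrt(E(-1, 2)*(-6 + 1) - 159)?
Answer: 12*I ≈ 12.0*I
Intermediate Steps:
sqrt(E(-1, 2)*(-6 + 1) - 159) = sqrt((-1 - 1*2)*(-6 + 1) - 159) = sqrt((-1 - 2)*(-5) - 159) = sqrt(-3*(-5) - 159) = sqrt(15 - 159) = sqrt(-144) = 12*I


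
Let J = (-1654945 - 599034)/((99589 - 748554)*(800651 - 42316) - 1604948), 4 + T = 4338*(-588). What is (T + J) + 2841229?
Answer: 142955715370949242/492134478223 ≈ 2.9048e+5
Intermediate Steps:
T = -2550748 (T = -4 + 4338*(-588) = -4 - 2550744 = -2550748)
J = 2253979/492134478223 (J = -2253979/(-648965*758335 - 1604948) = -2253979/(-492132873275 - 1604948) = -2253979/(-492134478223) = -2253979*(-1/492134478223) = 2253979/492134478223 ≈ 4.5800e-6)
(T + J) + 2841229 = (-2550748 + 2253979/492134478223) + 2841229 = -1255311036056106825/492134478223 + 2841229 = 142955715370949242/492134478223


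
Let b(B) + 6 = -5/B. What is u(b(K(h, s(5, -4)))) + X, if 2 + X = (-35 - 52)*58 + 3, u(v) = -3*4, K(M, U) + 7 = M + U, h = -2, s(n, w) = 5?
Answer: -5057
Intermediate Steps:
K(M, U) = -7 + M + U (K(M, U) = -7 + (M + U) = -7 + M + U)
b(B) = -6 - 5/B
u(v) = -12
X = -5045 (X = -2 + ((-35 - 52)*58 + 3) = -2 + (-87*58 + 3) = -2 + (-5046 + 3) = -2 - 5043 = -5045)
u(b(K(h, s(5, -4)))) + X = -12 - 5045 = -5057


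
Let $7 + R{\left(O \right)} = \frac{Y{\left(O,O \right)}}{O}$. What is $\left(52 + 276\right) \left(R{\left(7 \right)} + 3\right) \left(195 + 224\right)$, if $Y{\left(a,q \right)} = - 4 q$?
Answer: $-1099456$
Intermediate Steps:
$R{\left(O \right)} = -11$ ($R{\left(O \right)} = -7 + \frac{\left(-4\right) O}{O} = -7 - 4 = -11$)
$\left(52 + 276\right) \left(R{\left(7 \right)} + 3\right) \left(195 + 224\right) = \left(52 + 276\right) \left(-11 + 3\right) \left(195 + 224\right) = 328 \left(\left(-8\right) 419\right) = 328 \left(-3352\right) = -1099456$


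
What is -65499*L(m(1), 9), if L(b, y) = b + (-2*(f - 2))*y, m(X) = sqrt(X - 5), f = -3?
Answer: -5894910 - 130998*I ≈ -5.8949e+6 - 1.31e+5*I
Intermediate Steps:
m(X) = sqrt(-5 + X)
L(b, y) = b + 10*y (L(b, y) = b + (-2*(-3 - 2))*y = b + (-2*(-5))*y = b + 10*y)
-65499*L(m(1), 9) = -65499*(sqrt(-5 + 1) + 10*9) = -65499*(sqrt(-4) + 90) = -65499*(2*I + 90) = -65499*(90 + 2*I) = -5894910 - 130998*I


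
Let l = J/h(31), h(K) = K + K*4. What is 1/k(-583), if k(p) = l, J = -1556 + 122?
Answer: -155/1434 ≈ -0.10809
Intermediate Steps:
J = -1434
h(K) = 5*K (h(K) = K + 4*K = 5*K)
l = -1434/155 (l = -1434/(5*31) = -1434/155 ≈ -9.2516)
k(p) = -1434/155
1/k(-583) = 1/(-1434/155) = -155/1434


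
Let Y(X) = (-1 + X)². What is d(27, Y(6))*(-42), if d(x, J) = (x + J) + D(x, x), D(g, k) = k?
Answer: -3318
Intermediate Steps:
d(x, J) = J + 2*x (d(x, J) = (x + J) + x = (J + x) + x = J + 2*x)
d(27, Y(6))*(-42) = ((-1 + 6)² + 2*27)*(-42) = (5² + 54)*(-42) = (25 + 54)*(-42) = 79*(-42) = -3318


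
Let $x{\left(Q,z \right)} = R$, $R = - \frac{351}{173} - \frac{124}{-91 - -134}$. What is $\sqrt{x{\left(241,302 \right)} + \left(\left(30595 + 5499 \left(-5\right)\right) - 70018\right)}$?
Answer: $\frac{i \sqrt{3703428390133}}{7439} \approx 258.69 i$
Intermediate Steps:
$R = - \frac{36545}{7439}$ ($R = \left(-351\right) \frac{1}{173} - \frac{124}{-91 + 134} = - \frac{351}{173} - \frac{124}{43} = - \frac{36545}{7439} \approx -4.9126$)
$x{\left(Q,z \right)} = - \frac{36545}{7439}$
$\sqrt{x{\left(241,302 \right)} + \left(\left(30595 + 5499 \left(-5\right)\right) - 70018\right)} = \sqrt{- \frac{36545}{7439} + \left(\left(30595 + 5499 \left(-5\right)\right) - 70018\right)} = \sqrt{- \frac{36545}{7439} + \left(\left(30595 - 27495\right) - 70018\right)} = \sqrt{- \frac{36545}{7439} + \left(3100 - 70018\right)} = \sqrt{- \frac{36545}{7439} - 66918} = \sqrt{- \frac{497839547}{7439}} = \frac{i \sqrt{3703428390133}}{7439}$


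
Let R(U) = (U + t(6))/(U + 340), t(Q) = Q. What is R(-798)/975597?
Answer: 132/74470571 ≈ 1.7725e-6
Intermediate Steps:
R(U) = (6 + U)/(340 + U) (R(U) = (U + 6)/(U + 340) = (6 + U)/(340 + U))
R(-798)/975597 = ((6 - 798)/(340 - 798))/975597 = (-792/(-458))*(1/975597) = -1/458*(-792)*(1/975597) = (396/229)*(1/975597) = 132/74470571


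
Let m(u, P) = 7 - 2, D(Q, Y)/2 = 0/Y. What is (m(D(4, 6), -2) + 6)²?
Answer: 121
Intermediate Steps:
D(Q, Y) = 0 (D(Q, Y) = 2*(0/Y) = 2*0 = 0)
m(u, P) = 5
(m(D(4, 6), -2) + 6)² = (5 + 6)² = 11² = 121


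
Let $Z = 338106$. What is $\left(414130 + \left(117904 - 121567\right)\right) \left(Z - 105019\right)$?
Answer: $95674521629$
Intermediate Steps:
$\left(414130 + \left(117904 - 121567\right)\right) \left(Z - 105019\right) = \left(414130 + \left(117904 - 121567\right)\right) \left(338106 - 105019\right) = \left(414130 + \left(117904 - 121567\right)\right) 233087 = \left(414130 - 3663\right) 233087 = 410467 \cdot 233087 = 95674521629$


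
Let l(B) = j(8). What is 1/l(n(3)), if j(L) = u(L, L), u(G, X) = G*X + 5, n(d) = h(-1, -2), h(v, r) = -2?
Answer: 1/69 ≈ 0.014493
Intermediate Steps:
n(d) = -2
u(G, X) = 5 + G*X
j(L) = 5 + L**2 (j(L) = 5 + L*L = 5 + L**2)
l(B) = 69 (l(B) = 5 + 8**2 = 5 + 64 = 69)
1/l(n(3)) = 1/69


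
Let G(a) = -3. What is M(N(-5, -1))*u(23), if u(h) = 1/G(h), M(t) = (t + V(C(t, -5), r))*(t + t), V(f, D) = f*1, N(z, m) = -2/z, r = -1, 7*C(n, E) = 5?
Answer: -52/175 ≈ -0.29714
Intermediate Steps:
C(n, E) = 5/7 (C(n, E) = (⅐)*5 = 5/7)
V(f, D) = f
M(t) = 2*t*(5/7 + t) (M(t) = (t + 5/7)*(t + t) = (5/7 + t)*(2*t) = 2*t*(5/7 + t))
u(h) = -⅓ (u(h) = 1/(-3) = -⅓)
M(N(-5, -1))*u(23) = (2*(-2/(-5))*(5 + 7*(-2/(-5)))/7)*(-⅓) = (2*(-2*(-⅕))*(5 + 7*(-2*(-⅕)))/7)*(-⅓) = ((2/7)*(⅖)*(5 + 7*(⅖)))*(-⅓) = ((2/7)*(⅖)*(5 + 14/5))*(-⅓) = ((2/7)*(⅖)*(39/5))*(-⅓) = (156/175)*(-⅓) = -52/175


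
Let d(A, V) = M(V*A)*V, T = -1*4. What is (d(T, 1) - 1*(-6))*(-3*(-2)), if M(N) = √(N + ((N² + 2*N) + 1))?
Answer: 36 + 6*√5 ≈ 49.416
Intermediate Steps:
T = -4
M(N) = √(1 + N² + 3*N) (M(N) = √(N + (1 + N² + 2*N)) = √(1 + N² + 3*N))
d(A, V) = V*√(1 + A²*V² + 3*A*V) (d(A, V) = √(1 + (V*A)² + 3*(V*A))*V = √(1 + (A*V)² + 3*(A*V))*V = √(1 + A²*V² + 3*A*V)*V = V*√(1 + A²*V² + 3*A*V))
(d(T, 1) - 1*(-6))*(-3*(-2)) = (1*√(1 + (-4)²*1² + 3*(-4)*1) - 1*(-6))*(-3*(-2)) = (1*√(1 + 16*1 - 12) + 6)*6 = (1*√(1 + 16 - 12) + 6)*6 = (1*√5 + 6)*6 = (√5 + 6)*6 = (6 + √5)*6 = 36 + 6*√5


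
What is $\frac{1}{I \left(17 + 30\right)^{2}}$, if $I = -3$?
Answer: $- \frac{1}{6627} \approx -0.0001509$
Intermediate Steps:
$\frac{1}{I \left(17 + 30\right)^{2}} = \frac{1}{\left(-3\right) \left(17 + 30\right)^{2}} = \frac{1}{\left(-3\right) 47^{2}} = \frac{1}{\left(-3\right) 2209} = \frac{1}{-6627} = - \frac{1}{6627}$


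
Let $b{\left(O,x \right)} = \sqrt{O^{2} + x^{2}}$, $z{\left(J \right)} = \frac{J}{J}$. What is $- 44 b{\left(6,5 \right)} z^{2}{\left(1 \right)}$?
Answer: $- 44 \sqrt{61} \approx -343.65$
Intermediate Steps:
$z{\left(J \right)} = 1$
$- 44 b{\left(6,5 \right)} z^{2}{\left(1 \right)} = - 44 \sqrt{6^{2} + 5^{2}} \cdot 1^{2} = - 44 \sqrt{36 + 25} \cdot 1 = - 44 \sqrt{61} \cdot 1 = - 44 \sqrt{61}$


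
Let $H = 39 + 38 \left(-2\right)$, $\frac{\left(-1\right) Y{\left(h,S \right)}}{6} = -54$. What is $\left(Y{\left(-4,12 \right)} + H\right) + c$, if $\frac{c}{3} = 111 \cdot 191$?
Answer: $63890$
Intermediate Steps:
$Y{\left(h,S \right)} = 324$ ($Y{\left(h,S \right)} = \left(-6\right) \left(-54\right) = 324$)
$c = 63603$ ($c = 3 \cdot 111 \cdot 191 = 3 \cdot 21201 = 63603$)
$H = -37$ ($H = 39 - 76 = -37$)
$\left(Y{\left(-4,12 \right)} + H\right) + c = \left(324 - 37\right) + 63603 = 287 + 63603 = 63890$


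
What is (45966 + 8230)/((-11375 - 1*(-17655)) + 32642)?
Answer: 27098/19461 ≈ 1.3924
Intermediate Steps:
(45966 + 8230)/((-11375 - 1*(-17655)) + 32642) = 54196/((-11375 + 17655) + 32642) = 54196/(6280 + 32642) = 54196/38922 = 54196*(1/38922) = 27098/19461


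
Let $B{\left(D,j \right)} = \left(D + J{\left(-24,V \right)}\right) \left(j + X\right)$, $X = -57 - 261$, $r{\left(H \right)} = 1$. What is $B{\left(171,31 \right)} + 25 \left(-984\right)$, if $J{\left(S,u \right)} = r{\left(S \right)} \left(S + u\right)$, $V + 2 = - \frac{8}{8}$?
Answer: $-65928$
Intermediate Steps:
$X = -318$ ($X = -57 - 261 = -318$)
$V = -3$ ($V = -2 - \frac{8}{8} = -2 - 1 = -3$)
$J{\left(S,u \right)} = S + u$ ($J{\left(S,u \right)} = 1 \left(S + u\right) = S + u$)
$B{\left(D,j \right)} = \left(-318 + j\right) \left(-27 + D\right)$ ($B{\left(D,j \right)} = \left(D - 27\right) \left(j - 318\right) = \left(D - 27\right) \left(-318 + j\right) = \left(-27 + D\right) \left(-318 + j\right) = \left(-318 + j\right) \left(-27 + D\right)$)
$B{\left(171,31 \right)} + 25 \left(-984\right) = \left(8586 - 54378 - 837 + 171 \cdot 31\right) + 25 \left(-984\right) = \left(8586 - 54378 - 837 + 5301\right) - 24600 = -41328 - 24600 = -65928$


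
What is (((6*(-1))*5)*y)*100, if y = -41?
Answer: 123000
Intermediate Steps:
(((6*(-1))*5)*y)*100 = (((6*(-1))*5)*(-41))*100 = (-6*5*(-41))*100 = -30*(-41)*100 = 1230*100 = 123000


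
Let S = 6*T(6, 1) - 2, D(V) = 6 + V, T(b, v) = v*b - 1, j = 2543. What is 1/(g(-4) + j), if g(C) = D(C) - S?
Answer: 1/2517 ≈ 0.00039730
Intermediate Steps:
T(b, v) = -1 + b*v (T(b, v) = b*v - 1 = -1 + b*v)
S = 28 (S = 6*(-1 + 6*1) - 2 = 6*(-1 + 6) - 2 = 6*5 - 2 = 30 - 2 = 28)
g(C) = -22 + C (g(C) = (6 + C) - 1*28 = (6 + C) - 28 = -22 + C)
1/(g(-4) + j) = 1/((-22 - 4) + 2543) = 1/(-26 + 2543) = 1/2517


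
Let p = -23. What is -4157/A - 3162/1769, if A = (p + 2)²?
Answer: -8748175/780129 ≈ -11.214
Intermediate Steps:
A = 441 (A = (-23 + 2)² = (-21)² = 441)
-4157/A - 3162/1769 = -4157/441 - 3162/1769 = -8748175/780129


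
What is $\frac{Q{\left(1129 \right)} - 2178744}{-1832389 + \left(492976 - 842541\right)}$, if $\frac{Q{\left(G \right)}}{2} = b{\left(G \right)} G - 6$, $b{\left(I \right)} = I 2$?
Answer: $- \frac{1459904}{1090977} \approx -1.3382$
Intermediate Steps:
$b{\left(I \right)} = 2 I$
$Q{\left(G \right)} = -12 + 4 G^{2}$ ($Q{\left(G \right)} = 2 \left(2 G G - 6\right) = 2 \left(2 G^{2} - 6\right) = 2 \left(-6 + 2 G^{2}\right) = -12 + 4 G^{2}$)
$\frac{Q{\left(1129 \right)} - 2178744}{-1832389 + \left(492976 - 842541\right)} = \frac{\left(-12 + 4 \cdot 1129^{2}\right) - 2178744}{-1832389 + \left(492976 - 842541\right)} = \frac{\left(-12 + 4 \cdot 1274641\right) - 2178744}{-1832389 - 349565} = \frac{\left(-12 + 5098564\right) - 2178744}{-2181954} = \left(5098552 - 2178744\right) \left(- \frac{1}{2181954}\right) = 2919808 \left(- \frac{1}{2181954}\right) = - \frac{1459904}{1090977}$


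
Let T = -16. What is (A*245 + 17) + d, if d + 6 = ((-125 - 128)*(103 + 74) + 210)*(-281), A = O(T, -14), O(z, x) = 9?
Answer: 12526667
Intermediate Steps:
A = 9
d = 12524445 (d = -6 + ((-125 - 128)*(103 + 74) + 210)*(-281) = -6 + (-253*177 + 210)*(-281) = -6 + (-44781 + 210)*(-281) = -6 - 44571*(-281) = -6 + 12524451 = 12524445)
(A*245 + 17) + d = (9*245 + 17) + 12524445 = (2205 + 17) + 12524445 = 2222 + 12524445 = 12526667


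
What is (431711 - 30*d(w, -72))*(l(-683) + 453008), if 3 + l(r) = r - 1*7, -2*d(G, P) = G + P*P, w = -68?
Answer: 229980014065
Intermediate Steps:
d(G, P) = -G/2 - P²/2 (d(G, P) = -(G + P*P)/2 = -(G + P²)/2 = -G/2 - P²/2)
l(r) = -10 + r (l(r) = -3 + (r - 1*7) = -3 + (r - 7) = -3 + (-7 + r) = -10 + r)
(431711 - 30*d(w, -72))*(l(-683) + 453008) = (431711 - 30*(-½*(-68) - ½*(-72)²))*((-10 - 683) + 453008) = (431711 - 30*(34 - ½*5184))*(-693 + 453008) = (431711 - 30*(34 - 2592))*452315 = (431711 - 30*(-2558))*452315 = (431711 + 76740)*452315 = 508451*452315 = 229980014065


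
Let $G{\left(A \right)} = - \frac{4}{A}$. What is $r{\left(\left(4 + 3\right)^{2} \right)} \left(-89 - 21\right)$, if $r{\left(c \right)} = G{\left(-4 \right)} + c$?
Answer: $-5500$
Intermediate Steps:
$r{\left(c \right)} = 1 + c$ ($r{\left(c \right)} = - \frac{4}{-4} + c = \left(-4\right) \left(- \frac{1}{4}\right) + c = 1 + c$)
$r{\left(\left(4 + 3\right)^{2} \right)} \left(-89 - 21\right) = \left(1 + \left(4 + 3\right)^{2}\right) \left(-89 - 21\right) = \left(1 + 7^{2}\right) \left(-110\right) = \left(1 + 49\right) \left(-110\right) = 50 \left(-110\right) = -5500$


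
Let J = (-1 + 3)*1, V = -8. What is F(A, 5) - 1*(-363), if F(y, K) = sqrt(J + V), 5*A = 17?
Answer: 363 + I*sqrt(6) ≈ 363.0 + 2.4495*I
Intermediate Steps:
J = 2 (J = 2*1 = 2)
A = 17/5 (A = (1/5)*17 = 17/5 ≈ 3.4000)
F(y, K) = I*sqrt(6) (F(y, K) = sqrt(2 - 8) = sqrt(-6) = I*sqrt(6))
F(A, 5) - 1*(-363) = I*sqrt(6) - 1*(-363) = I*sqrt(6) + 363 = 363 + I*sqrt(6)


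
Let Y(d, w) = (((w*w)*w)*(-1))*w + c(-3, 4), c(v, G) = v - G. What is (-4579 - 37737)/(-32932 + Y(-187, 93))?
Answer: 10579/18709535 ≈ 0.00056543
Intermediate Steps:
Y(d, w) = -7 - w⁴ (Y(d, w) = (((w*w)*w)*(-1))*w + (-3 - 1*4) = ((w²*w)*(-1))*w + (-3 - 4) = (w³*(-1))*w - 7 = (-w³)*w - 7 = -w⁴ - 7 = -7 - w⁴)
(-4579 - 37737)/(-32932 + Y(-187, 93)) = (-4579 - 37737)/(-32932 + (-7 - 1*93⁴)) = -42316/(-32932 + (-7 - 1*74805201)) = -42316/(-32932 + (-7 - 74805201)) = -42316/(-32932 - 74805208) = -42316/(-74838140) = -42316*(-1/74838140) = 10579/18709535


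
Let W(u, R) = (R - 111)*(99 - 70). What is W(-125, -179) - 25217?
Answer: -33627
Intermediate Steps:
W(u, R) = -3219 + 29*R (W(u, R) = (-111 + R)*29 = -3219 + 29*R)
W(-125, -179) - 25217 = (-3219 + 29*(-179)) - 25217 = (-3219 - 5191) - 25217 = -8410 - 25217 = -33627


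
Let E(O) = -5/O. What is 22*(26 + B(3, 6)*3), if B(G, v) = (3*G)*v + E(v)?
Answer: 4081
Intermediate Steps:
B(G, v) = -5/v + 3*G*v (B(G, v) = (3*G)*v - 5/v = 3*G*v - 5/v = -5/v + 3*G*v)
22*(26 + B(3, 6)*3) = 22*(26 + (-5/6 + 3*3*6)*3) = 22*(26 + (-5*⅙ + 54)*3) = 22*(26 + (-⅚ + 54)*3) = 22*(26 + (319/6)*3) = 22*(26 + 319/2) = 22*(371/2) = 4081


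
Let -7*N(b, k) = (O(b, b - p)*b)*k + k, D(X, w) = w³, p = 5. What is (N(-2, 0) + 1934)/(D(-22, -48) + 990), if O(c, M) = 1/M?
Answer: -967/54801 ≈ -0.017646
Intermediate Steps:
N(b, k) = -k/7 - b*k/(7*(-5 + b)) (N(b, k) = -((b/(b - 1*5))*k + k)/7 = -((b/(b - 5))*k + k)/7 = -((b/(-5 + b))*k + k)/7 = -(b*k/(-5 + b) + k)/7 = -(k + b*k/(-5 + b))/7 = -k/7 - b*k/(7*(-5 + b)))
(N(-2, 0) + 1934)/(D(-22, -48) + 990) = ((⅐)*0*(5 - 2*(-2))/(-5 - 2) + 1934)/((-48)³ + 990) = ((⅐)*0*(5 + 4)/(-7) + 1934)/(-110592 + 990) = ((⅐)*0*(-⅐)*9 + 1934)/(-109602) = (0 + 1934)*(-1/109602) = 1934*(-1/109602) = -967/54801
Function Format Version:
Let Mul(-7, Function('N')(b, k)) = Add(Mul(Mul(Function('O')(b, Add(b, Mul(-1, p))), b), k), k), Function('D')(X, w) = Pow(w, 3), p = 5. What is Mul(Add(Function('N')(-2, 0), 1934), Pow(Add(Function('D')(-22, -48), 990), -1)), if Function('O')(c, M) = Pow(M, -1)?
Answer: Rational(-967, 54801) ≈ -0.017646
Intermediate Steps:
Function('N')(b, k) = Add(Mul(Rational(-1, 7), k), Mul(Rational(-1, 7), b, k, Pow(Add(-5, b), -1))) (Function('N')(b, k) = Mul(Rational(-1, 7), Add(Mul(Mul(Pow(Add(b, Mul(-1, 5)), -1), b), k), k)) = Mul(Rational(-1, 7), Add(Mul(Mul(Pow(Add(b, -5), -1), b), k), k)) = Mul(Rational(-1, 7), Add(Mul(Mul(Pow(Add(-5, b), -1), b), k), k)) = Mul(Rational(-1, 7), Add(Mul(Mul(b, Pow(Add(-5, b), -1)), k), k)) = Mul(Rational(-1, 7), Add(Mul(b, k, Pow(Add(-5, b), -1)), k)) = Mul(Rational(-1, 7), Add(k, Mul(b, k, Pow(Add(-5, b), -1)))) = Add(Mul(Rational(-1, 7), k), Mul(Rational(-1, 7), b, k, Pow(Add(-5, b), -1))))
Mul(Add(Function('N')(-2, 0), 1934), Pow(Add(Function('D')(-22, -48), 990), -1)) = Mul(Add(Mul(Rational(1, 7), 0, Pow(Add(-5, -2), -1), Add(5, Mul(-2, -2))), 1934), Pow(Add(Pow(-48, 3), 990), -1)) = Mul(Add(Mul(Rational(1, 7), 0, Pow(-7, -1), Add(5, 4)), 1934), Pow(Add(-110592, 990), -1)) = Mul(Add(Mul(Rational(1, 7), 0, Rational(-1, 7), 9), 1934), Pow(-109602, -1)) = Mul(Add(0, 1934), Rational(-1, 109602)) = Mul(1934, Rational(-1, 109602)) = Rational(-967, 54801)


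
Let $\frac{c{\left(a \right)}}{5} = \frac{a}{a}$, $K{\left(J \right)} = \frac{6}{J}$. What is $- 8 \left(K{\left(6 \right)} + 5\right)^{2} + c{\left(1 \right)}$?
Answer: $-283$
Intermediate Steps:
$c{\left(a \right)} = 5$ ($c{\left(a \right)} = 5 \frac{a}{a} = 5 \cdot 1 = 5$)
$- 8 \left(K{\left(6 \right)} + 5\right)^{2} + c{\left(1 \right)} = - 8 \left(\frac{6}{6} + 5\right)^{2} + 5 = - 8 \left(6 \cdot \frac{1}{6} + 5\right)^{2} + 5 = - 8 \left(1 + 5\right)^{2} + 5 = - 8 \cdot 6^{2} + 5 = \left(-8\right) 36 + 5 = -288 + 5 = -283$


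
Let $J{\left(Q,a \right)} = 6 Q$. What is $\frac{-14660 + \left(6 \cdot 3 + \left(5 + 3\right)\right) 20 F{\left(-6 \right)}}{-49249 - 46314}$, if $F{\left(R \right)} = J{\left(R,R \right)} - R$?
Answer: $\frac{30260}{95563} \approx 0.31665$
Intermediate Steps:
$F{\left(R \right)} = 5 R$ ($F{\left(R \right)} = 6 R - R = 5 R$)
$\frac{-14660 + \left(6 \cdot 3 + \left(5 + 3\right)\right) 20 F{\left(-6 \right)}}{-49249 - 46314} = \frac{-14660 + \left(6 \cdot 3 + \left(5 + 3\right)\right) 20 \cdot 5 \left(-6\right)}{-49249 - 46314} = \frac{-14660 + \left(18 + 8\right) 20 \left(-30\right)}{-95563} = \left(-14660 + 26 \cdot 20 \left(-30\right)\right) \left(- \frac{1}{95563}\right) = \left(-14660 + 520 \left(-30\right)\right) \left(- \frac{1}{95563}\right) = \left(-14660 - 15600\right) \left(- \frac{1}{95563}\right) = \left(-30260\right) \left(- \frac{1}{95563}\right) = \frac{30260}{95563}$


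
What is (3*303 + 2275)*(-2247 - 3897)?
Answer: -19562496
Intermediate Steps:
(3*303 + 2275)*(-2247 - 3897) = (909 + 2275)*(-6144) = 3184*(-6144) = -19562496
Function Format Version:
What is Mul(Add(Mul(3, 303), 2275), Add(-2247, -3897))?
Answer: -19562496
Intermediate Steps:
Mul(Add(Mul(3, 303), 2275), Add(-2247, -3897)) = Mul(Add(909, 2275), -6144) = Mul(3184, -6144) = -19562496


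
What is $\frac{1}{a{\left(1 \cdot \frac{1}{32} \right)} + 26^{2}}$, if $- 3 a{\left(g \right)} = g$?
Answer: $\frac{96}{64895} \approx 0.0014793$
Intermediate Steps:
$a{\left(g \right)} = - \frac{g}{3}$
$\frac{1}{a{\left(1 \cdot \frac{1}{32} \right)} + 26^{2}} = \frac{1}{- \frac{1 \cdot \frac{1}{32}}{3} + 26^{2}} = \frac{1}{- \frac{1 \cdot \frac{1}{32}}{3} + 676} = \frac{1}{\left(- \frac{1}{3}\right) \frac{1}{32} + 676} = \frac{1}{- \frac{1}{96} + 676} = \frac{1}{\frac{64895}{96}} = \frac{96}{64895}$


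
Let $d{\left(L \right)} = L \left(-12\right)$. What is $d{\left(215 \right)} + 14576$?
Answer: $11996$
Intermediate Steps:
$d{\left(L \right)} = - 12 L$
$d{\left(215 \right)} + 14576 = \left(-12\right) 215 + 14576 = -2580 + 14576 = 11996$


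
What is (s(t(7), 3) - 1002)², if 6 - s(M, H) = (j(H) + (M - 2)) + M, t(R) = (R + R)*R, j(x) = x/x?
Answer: 1418481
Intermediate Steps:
j(x) = 1
t(R) = 2*R² (t(R) = (2*R)*R = 2*R²)
s(M, H) = 7 - 2*M (s(M, H) = 6 - ((1 + (M - 2)) + M) = 6 - ((1 + (-2 + M)) + M) = 6 - ((-1 + M) + M) = 6 - (-1 + 2*M) = 6 + (1 - 2*M) = 7 - 2*M)
(s(t(7), 3) - 1002)² = ((7 - 4*7²) - 1002)² = ((7 - 4*49) - 1002)² = ((7 - 2*98) - 1002)² = ((7 - 196) - 1002)² = (-189 - 1002)² = (-1191)² = 1418481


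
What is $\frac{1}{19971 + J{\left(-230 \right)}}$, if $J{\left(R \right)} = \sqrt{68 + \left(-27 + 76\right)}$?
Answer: $\frac{2219}{44315636} - \frac{\sqrt{13}}{132946908} \approx 5.0045 \cdot 10^{-5}$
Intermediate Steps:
$J{\left(R \right)} = 3 \sqrt{13}$ ($J{\left(R \right)} = \sqrt{68 + 49} = \sqrt{117} = 3 \sqrt{13}$)
$\frac{1}{19971 + J{\left(-230 \right)}} = \frac{1}{19971 + 3 \sqrt{13}}$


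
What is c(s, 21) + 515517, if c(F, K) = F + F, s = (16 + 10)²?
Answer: 516869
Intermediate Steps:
s = 676 (s = 26² = 676)
c(F, K) = 2*F
c(s, 21) + 515517 = 2*676 + 515517 = 1352 + 515517 = 516869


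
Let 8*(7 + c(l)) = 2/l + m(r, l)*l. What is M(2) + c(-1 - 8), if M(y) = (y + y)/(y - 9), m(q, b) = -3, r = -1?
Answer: -2129/504 ≈ -4.2242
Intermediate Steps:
c(l) = -7 - 3*l/8 + 1/(4*l) (c(l) = -7 + (2/l - 3*l)/8 = -7 + (-3*l + 2/l)/8 = -7 + (-3*l/8 + 1/(4*l)) = -7 - 3*l/8 + 1/(4*l))
M(y) = 2*y/(-9 + y) (M(y) = (2*y)/(-9 + y) = 2*y/(-9 + y))
M(2) + c(-1 - 8) = 2*2/(-9 + 2) + (2 - (-1 - 8)*(56 + 3*(-1 - 8)))/(8*(-1 - 8)) = 2*2/(-7) + (1/8)*(2 - 1*(-9)*(56 + 3*(-9)))/(-9) = 2*2*(-1/7) + (1/8)*(-1/9)*(2 - 1*(-9)*(56 - 27)) = -4/7 + (1/8)*(-1/9)*(2 - 1*(-9)*29) = -4/7 + (1/8)*(-1/9)*(2 + 261) = -4/7 + (1/8)*(-1/9)*263 = -4/7 - 263/72 = -2129/504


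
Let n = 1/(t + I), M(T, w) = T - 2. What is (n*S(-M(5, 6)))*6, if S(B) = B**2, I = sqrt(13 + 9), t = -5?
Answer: -90 - 18*sqrt(22) ≈ -174.43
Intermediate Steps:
M(T, w) = -2 + T
I = sqrt(22) ≈ 4.6904
n = 1/(-5 + sqrt(22)) ≈ -3.2301
(n*S(-M(5, 6)))*6 = ((-5/3 - sqrt(22)/3)*(-(-2 + 5))**2)*6 = ((-5/3 - sqrt(22)/3)*(-1*3)**2)*6 = ((-5/3 - sqrt(22)/3)*(-3)**2)*6 = ((-5/3 - sqrt(22)/3)*9)*6 = (-15 - 3*sqrt(22))*6 = -90 - 18*sqrt(22)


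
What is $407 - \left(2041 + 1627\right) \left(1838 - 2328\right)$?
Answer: $1797727$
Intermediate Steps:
$407 - \left(2041 + 1627\right) \left(1838 - 2328\right) = 407 - 3668 \left(-490\right) = 407 - -1797320 = 407 + 1797320 = 1797727$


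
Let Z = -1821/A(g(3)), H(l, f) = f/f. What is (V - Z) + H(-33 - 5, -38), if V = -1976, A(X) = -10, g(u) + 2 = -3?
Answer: -21571/10 ≈ -2157.1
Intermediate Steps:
g(u) = -5 (g(u) = -2 - 3 = -5)
H(l, f) = 1
Z = 1821/10 (Z = -1821/(-10) = -1821*(-⅒) = 1821/10 ≈ 182.10)
(V - Z) + H(-33 - 5, -38) = (-1976 - 1*1821/10) + 1 = (-1976 - 1821/10) + 1 = -21581/10 + 1 = -21571/10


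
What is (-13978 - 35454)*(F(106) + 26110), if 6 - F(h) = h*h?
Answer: -735548160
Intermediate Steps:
F(h) = 6 - h² (F(h) = 6 - h*h = 6 - h²)
(-13978 - 35454)*(F(106) + 26110) = (-13978 - 35454)*((6 - 1*106²) + 26110) = -49432*((6 - 1*11236) + 26110) = -49432*((6 - 11236) + 26110) = -49432*(-11230 + 26110) = -49432*14880 = -735548160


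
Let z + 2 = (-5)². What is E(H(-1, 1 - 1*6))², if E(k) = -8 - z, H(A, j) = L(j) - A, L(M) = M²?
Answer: 961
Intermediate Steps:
z = 23 (z = -2 + (-5)² = -2 + 25 = 23)
H(A, j) = j² - A
E(k) = -31 (E(k) = -8 - 1*23 = -8 - 23 = -31)
E(H(-1, 1 - 1*6))² = (-31)² = 961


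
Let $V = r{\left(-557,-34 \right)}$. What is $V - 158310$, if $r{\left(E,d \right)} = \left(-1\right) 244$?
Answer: $-158554$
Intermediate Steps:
$r{\left(E,d \right)} = -244$
$V = -244$
$V - 158310 = -244 - 158310 = -158554$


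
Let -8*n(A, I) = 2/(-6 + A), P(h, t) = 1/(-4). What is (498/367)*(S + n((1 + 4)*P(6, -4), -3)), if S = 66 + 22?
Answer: 1271394/10643 ≈ 119.46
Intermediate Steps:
P(h, t) = -¼ (P(h, t) = 1*(-¼) = -¼)
S = 88
n(A, I) = -1/(4*(-6 + A))
(498/367)*(S + n((1 + 4)*P(6, -4), -3)) = (498/367)*(88 - 1/(-24 + 4*((1 + 4)*(-¼)))) = (498*(1/367))*(88 - 1/(-24 + 4*(5*(-¼)))) = 498*(88 - 1/(-24 + 4*(-5/4)))/367 = 498*(88 - 1/(-24 - 5))/367 = 498*(88 - 1/(-29))/367 = 498*(88 - 1*(-1/29))/367 = 498*(88 + 1/29)/367 = (498/367)*(2553/29) = 1271394/10643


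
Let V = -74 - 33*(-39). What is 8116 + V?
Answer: 9329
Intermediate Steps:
V = 1213 (V = -74 + 1287 = 1213)
8116 + V = 8116 + 1213 = 9329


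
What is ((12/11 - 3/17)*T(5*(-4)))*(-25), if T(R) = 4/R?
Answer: 855/187 ≈ 4.5722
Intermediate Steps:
((12/11 - 3/17)*T(5*(-4)))*(-25) = ((12/11 - 3/17)*(4/((5*(-4)))))*(-25) = ((12*(1/11) - 3*1/17)*(4/(-20)))*(-25) = ((12/11 - 3/17)*(4*(-1/20)))*(-25) = ((171/187)*(-1/5))*(-25) = -171/935*(-25) = 855/187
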